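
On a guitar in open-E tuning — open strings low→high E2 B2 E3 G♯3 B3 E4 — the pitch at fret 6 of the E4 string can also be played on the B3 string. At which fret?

Fret 6 on E4 is MIDI 64 + 6 = 70 (A♯4). On the B3 string (open MIDI 59), that pitch is 70 − 59 = fret 11.

11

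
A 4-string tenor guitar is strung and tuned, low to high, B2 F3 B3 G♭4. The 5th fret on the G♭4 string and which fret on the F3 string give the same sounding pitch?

G♭4 at fret 5 is G♭4 + 5 semitones = B4.
The open F3 string is 13 semitones below the open G♭4, so the same pitch on the F3 string lies at fret 5 + 13 = 18.

18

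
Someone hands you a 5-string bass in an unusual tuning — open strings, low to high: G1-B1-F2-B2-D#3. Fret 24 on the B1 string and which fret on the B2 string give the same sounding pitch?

12

B1 at fret 24 is B1 + 24 semitones = B3.
The open B2 string is 12 semitones above the open B1, so the same pitch on the B2 string lies at fret 24 − 12 = 12.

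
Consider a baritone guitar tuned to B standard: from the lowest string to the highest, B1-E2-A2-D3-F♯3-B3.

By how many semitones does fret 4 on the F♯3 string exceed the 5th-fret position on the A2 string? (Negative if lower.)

8 semitones

F♯3 at fret 4 → A♯3 (MIDI 58); A2 at fret 5 → D3 (MIDI 50).
58 − 50 = 8, so the two pitches are 8 semitones apart.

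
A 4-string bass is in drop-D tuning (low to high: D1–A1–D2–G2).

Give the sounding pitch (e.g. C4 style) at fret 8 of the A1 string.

A1 is MIDI 33. Adding 8 gives 41, which is F2.

F2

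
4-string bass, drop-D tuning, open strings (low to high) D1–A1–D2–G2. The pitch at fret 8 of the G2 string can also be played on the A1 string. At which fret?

G2 at fret 8 is G2 + 8 semitones = D♯3.
The open A1 string is 10 semitones below the open G2, so the same pitch on the A1 string lies at fret 8 + 10 = 18.

18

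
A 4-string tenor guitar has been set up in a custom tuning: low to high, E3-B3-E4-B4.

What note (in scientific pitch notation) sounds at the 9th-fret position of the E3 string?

The open E3 string plus 9 semitones: E–F–Gb–G–Ab–A–Bb–B–C–Db.
The walk passes from B into C once, so the octave number goes from 3 to 4.

D♭4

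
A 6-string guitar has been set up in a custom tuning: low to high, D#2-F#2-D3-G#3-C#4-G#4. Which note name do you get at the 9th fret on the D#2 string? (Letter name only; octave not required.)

C

D#2 is MIDI 39. Adding 9 gives 48; 48 mod 12 = 0, i.e. C.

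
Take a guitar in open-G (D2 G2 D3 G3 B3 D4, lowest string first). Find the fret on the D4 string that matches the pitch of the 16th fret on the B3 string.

13

B3 at fret 16 is B3 + 16 semitones = D♯5.
The open D4 string is 3 semitones above the open B3, so the same pitch on the D4 string lies at fret 16 − 3 = 13.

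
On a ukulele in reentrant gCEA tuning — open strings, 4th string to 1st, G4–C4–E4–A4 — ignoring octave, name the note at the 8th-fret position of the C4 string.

G#

C4 is MIDI 60. Adding 8 gives 68; 68 mod 12 = 8, i.e. G#.
(Equivalently spelled Ab.)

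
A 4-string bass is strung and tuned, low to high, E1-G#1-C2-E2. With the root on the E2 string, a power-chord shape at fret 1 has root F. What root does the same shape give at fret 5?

Moving from fret 1 to fret 5 shifts the root by 4 semitones.
F up 4 semitones is A.

A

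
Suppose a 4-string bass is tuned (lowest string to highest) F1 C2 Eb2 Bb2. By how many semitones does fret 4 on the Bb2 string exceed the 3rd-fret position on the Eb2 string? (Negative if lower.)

Bb2 at fret 4 → D3 (MIDI 50); Eb2 at fret 3 → Gb2 (MIDI 42).
50 − 42 = 8, so the two pitches are 8 semitones apart.

8 semitones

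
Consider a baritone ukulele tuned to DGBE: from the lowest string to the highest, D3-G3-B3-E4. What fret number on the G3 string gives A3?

2

A3 is 2 semitones above the open G3 (G–G#–A), so it sits at fret 2.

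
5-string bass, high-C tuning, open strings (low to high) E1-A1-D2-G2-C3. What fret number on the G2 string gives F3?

10

F3 is 10 semitones above the open G2 (G–G#–A–A#–…–D#–E–F), so it sits at fret 10.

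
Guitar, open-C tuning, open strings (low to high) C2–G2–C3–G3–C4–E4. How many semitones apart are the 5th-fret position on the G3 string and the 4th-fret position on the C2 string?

20 semitones

G3 at fret 5 → C4 (MIDI 60); C2 at fret 4 → E2 (MIDI 40).
60 − 40 = 20, so the two pitches are 20 semitones apart, with C4 the higher.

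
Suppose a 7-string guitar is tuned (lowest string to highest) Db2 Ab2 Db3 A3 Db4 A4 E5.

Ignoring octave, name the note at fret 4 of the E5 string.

The open E5 string plus 4 semitones: E–F–Gb–G–Ab.
(Equivalently spelled G#.)

Ab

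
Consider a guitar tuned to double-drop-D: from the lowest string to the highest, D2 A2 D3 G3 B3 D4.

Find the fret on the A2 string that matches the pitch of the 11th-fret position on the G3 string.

Fret 11 on G3 is MIDI 55 + 11 = 66 (F#4). On the A2 string (open MIDI 45), that pitch is 66 − 45 = fret 21.

21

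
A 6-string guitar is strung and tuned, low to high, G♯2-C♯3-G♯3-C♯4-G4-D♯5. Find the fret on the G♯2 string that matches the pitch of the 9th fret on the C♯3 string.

C♯3 at fret 9 is C♯3 + 9 semitones = A♯3.
The open G♯2 string is 5 semitones below the open C♯3, so the same pitch on the G♯2 string lies at fret 9 + 5 = 14.

14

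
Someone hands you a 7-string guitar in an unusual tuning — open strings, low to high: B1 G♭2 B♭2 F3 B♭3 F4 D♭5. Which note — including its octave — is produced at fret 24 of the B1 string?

The open B1 string plus 24 semitones: B–C–Db–D–…–A–Bb–B.
The walk passes from B into C 2 times, so the octave number goes from 1 to 3.

B3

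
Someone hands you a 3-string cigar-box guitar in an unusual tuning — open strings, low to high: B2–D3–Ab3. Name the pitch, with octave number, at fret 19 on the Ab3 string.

Each fret is one semitone, so Ab3 + 19 = Eb5.
(Equivalently spelled D#5.)

Eb5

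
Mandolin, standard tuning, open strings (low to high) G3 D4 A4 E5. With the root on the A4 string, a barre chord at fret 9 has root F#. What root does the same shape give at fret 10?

Moving from fret 9 to fret 10 shifts the root by 1 semitone.
F# up 1 semitone is G.

G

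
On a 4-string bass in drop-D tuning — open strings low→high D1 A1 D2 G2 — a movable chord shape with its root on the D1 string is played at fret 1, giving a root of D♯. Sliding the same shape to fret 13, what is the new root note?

D♯

Moving from fret 1 to fret 13 shifts the root by 12 semitones.
D♯ up 12 semitones is D♯.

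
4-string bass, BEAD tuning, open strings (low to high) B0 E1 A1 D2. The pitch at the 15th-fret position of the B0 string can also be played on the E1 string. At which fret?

10

Fret 15 on B0 is MIDI 23 + 15 = 38 (D2). On the E1 string (open MIDI 28), that pitch is 38 − 28 = fret 10.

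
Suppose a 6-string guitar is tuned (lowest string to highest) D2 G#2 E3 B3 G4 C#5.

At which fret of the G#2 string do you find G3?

11

G3 is 11 semitones above the open G#2 (G#–A–A#–B–…–F–F#–G), so it sits at fret 11.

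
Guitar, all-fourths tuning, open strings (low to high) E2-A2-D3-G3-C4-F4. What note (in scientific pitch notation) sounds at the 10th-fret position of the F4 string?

The open F4 string plus 10 semitones: F–F#–G–G#–…–C#–D–D#.
The walk passes from B into C once, so the octave number goes from 4 to 5.

D♯5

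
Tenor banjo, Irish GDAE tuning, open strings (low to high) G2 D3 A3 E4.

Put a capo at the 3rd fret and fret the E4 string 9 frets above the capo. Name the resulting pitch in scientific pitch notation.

The capo raises the open E4 by 3 semitones to G4; fretting 9 more gives E4 + 3 + 9 = E4 + 12 semitones = E5.

E5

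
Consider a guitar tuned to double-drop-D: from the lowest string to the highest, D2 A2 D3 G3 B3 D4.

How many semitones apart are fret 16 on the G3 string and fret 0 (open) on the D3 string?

G3 at fret 16 → B4 (MIDI 71); D3 at fret 0 → D3 (MIDI 50).
71 − 50 = 21, so the two pitches are 21 semitones apart, with B4 the higher.

21 semitones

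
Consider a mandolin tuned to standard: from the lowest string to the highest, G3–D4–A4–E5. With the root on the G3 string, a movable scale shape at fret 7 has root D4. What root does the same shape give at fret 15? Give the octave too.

A♯4

Moving from fret 7 to fret 15 shifts the root by 8 semitones.
D4 up 8 semitones is A♯4.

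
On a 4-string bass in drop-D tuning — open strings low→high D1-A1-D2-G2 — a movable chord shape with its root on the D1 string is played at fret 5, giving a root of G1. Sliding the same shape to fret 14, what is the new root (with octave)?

Moving from fret 5 to fret 14 shifts the root by 9 semitones.
G1 up 9 semitones is E2.

E2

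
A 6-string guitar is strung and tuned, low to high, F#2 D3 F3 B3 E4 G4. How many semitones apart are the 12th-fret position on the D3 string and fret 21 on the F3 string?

D3 at fret 12 → D4 (MIDI 62); F3 at fret 21 → D5 (MIDI 74).
62 − 74 = -12, so the two pitches are 12 semitones apart, with D5 the higher.

12 semitones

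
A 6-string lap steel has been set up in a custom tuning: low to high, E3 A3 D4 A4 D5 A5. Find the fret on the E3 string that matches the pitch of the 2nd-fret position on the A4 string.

19

Fret 2 on A4 is MIDI 69 + 2 = 71 (B4). On the E3 string (open MIDI 52), that pitch is 71 − 52 = fret 19.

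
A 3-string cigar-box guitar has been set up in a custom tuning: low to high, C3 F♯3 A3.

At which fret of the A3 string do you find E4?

E4 is 7 semitones above the open A3 (A–A#–B–C–C#–D–D#–E), so it sits at fret 7.

7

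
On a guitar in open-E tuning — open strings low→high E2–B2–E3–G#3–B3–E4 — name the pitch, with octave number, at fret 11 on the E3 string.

D#4

Each fret is one semitone, so E3 + 11 = D#4.
(Equivalently spelled Eb4.)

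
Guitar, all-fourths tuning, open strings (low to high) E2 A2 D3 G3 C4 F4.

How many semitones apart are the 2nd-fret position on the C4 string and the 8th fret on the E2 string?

C4 at fret 2 → D4 (MIDI 62); E2 at fret 8 → C3 (MIDI 48).
62 − 48 = 14, so the two pitches are 14 semitones apart, with D4 the higher.

14 semitones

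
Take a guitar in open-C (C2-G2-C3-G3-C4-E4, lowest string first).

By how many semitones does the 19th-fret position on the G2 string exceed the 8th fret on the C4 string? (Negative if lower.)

-6 semitones

G2 at fret 19 → D4 (MIDI 62); C4 at fret 8 → G#4 (MIDI 68).
62 − 68 = -6, so the two pitches are 6 semitones apart.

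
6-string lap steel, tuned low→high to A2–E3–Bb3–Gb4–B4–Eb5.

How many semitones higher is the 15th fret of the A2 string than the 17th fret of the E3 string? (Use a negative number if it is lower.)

-9 semitones

A2 at fret 15 → C4 (MIDI 60); E3 at fret 17 → A4 (MIDI 69).
60 − 69 = -9, so the two pitches are 9 semitones apart.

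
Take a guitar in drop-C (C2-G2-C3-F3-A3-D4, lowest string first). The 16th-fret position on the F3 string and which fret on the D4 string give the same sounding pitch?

7

F3 at fret 16 is F3 + 16 semitones = A4.
The open D4 string is 9 semitones above the open F3, so the same pitch on the D4 string lies at fret 16 − 9 = 7.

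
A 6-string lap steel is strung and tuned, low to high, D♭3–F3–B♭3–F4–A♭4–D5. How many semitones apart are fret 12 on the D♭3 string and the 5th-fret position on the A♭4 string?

D♭3 at fret 12 → D♭4 (MIDI 61); A♭4 at fret 5 → D♭5 (MIDI 73).
61 − 73 = -12, so the two pitches are 12 semitones apart, with D♭5 the higher.

12 semitones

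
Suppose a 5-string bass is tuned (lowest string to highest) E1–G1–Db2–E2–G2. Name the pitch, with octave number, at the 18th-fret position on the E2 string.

Bb3

E2 is MIDI 40. Adding 18 gives 58, which is Bb3.
(Equivalently spelled A#3.)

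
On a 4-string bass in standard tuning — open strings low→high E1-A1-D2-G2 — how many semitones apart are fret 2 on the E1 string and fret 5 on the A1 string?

8 semitones

E1 at fret 2 → F♯1 (MIDI 30); A1 at fret 5 → D2 (MIDI 38).
30 − 38 = -8, so the two pitches are 8 semitones apart, with D2 the higher.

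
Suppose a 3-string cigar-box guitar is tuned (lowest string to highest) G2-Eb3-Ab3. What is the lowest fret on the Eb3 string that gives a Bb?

7

From Eb3, count semitones up the chromatic scale until reaching Bb: Eb–E–F–Gb–G–Ab–A–Bb — 7 steps.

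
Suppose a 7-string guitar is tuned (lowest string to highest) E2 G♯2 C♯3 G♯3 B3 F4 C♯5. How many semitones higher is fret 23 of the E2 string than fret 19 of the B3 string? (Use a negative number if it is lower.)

E2 at fret 23 → D♯4 (MIDI 63); B3 at fret 19 → F♯5 (MIDI 78).
63 − 78 = -15, so the two pitches are 15 semitones apart.

-15 semitones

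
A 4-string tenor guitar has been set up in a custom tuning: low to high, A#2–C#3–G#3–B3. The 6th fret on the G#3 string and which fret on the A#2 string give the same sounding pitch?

16

G#3 at fret 6 is G#3 + 6 semitones = D4.
The open A#2 string is 10 semitones below the open G#3, so the same pitch on the A#2 string lies at fret 6 + 10 = 16.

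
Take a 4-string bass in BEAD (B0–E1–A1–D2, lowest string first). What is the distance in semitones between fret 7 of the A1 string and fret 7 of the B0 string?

10 semitones

A1 at fret 7 → E2 (MIDI 40); B0 at fret 7 → F#1 (MIDI 30).
40 − 30 = 10, so the two pitches are 10 semitones apart, with E2 the higher.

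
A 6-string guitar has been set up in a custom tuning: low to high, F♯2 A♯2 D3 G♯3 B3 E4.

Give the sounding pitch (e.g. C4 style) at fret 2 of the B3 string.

C♯4

Each fret is one semitone, so B3 + 2 = C♯4.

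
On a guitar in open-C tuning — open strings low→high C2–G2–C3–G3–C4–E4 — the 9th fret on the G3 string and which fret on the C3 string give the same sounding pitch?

16

Fret 9 on G3 is MIDI 55 + 9 = 64 (E4). On the C3 string (open MIDI 48), that pitch is 64 − 48 = fret 16.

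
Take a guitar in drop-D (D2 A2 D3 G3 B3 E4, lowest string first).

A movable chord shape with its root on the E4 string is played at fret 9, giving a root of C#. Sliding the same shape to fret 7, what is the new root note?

B

Moving from fret 9 to fret 7 shifts the root by -2 semitones.
C# down 2 semitones is B.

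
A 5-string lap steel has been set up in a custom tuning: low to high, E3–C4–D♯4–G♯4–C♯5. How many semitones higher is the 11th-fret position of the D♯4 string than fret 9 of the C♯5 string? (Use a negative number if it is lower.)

D♯4 at fret 11 → D5 (MIDI 74); C♯5 at fret 9 → A♯5 (MIDI 82).
74 − 82 = -8, so the two pitches are 8 semitones apart.

-8 semitones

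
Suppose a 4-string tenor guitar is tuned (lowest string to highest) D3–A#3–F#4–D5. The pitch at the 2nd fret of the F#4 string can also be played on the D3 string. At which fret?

F#4 at fret 2 is F#4 + 2 semitones = G#4.
The open D3 string is 16 semitones below the open F#4, so the same pitch on the D3 string lies at fret 2 + 16 = 18.

18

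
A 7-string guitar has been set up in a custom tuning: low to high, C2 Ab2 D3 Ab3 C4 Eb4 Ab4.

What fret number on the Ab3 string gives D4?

6

D4 is 6 semitones above the open Ab3 (Ab–A–Bb–B–C–Db–D), so it sits at fret 6.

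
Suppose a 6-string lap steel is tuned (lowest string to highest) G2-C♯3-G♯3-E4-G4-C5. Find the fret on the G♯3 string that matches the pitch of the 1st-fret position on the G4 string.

G4 at fret 1 is G4 + 1 semitone = G♯4.
The open G♯3 string is 11 semitones below the open G4, so the same pitch on the G♯3 string lies at fret 1 + 11 = 12.

12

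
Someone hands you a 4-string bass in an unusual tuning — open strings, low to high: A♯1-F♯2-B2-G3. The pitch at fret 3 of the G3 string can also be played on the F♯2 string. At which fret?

Fret 3 on G3 is MIDI 55 + 3 = 58 (A♯3). On the F♯2 string (open MIDI 42), that pitch is 58 − 42 = fret 16.

16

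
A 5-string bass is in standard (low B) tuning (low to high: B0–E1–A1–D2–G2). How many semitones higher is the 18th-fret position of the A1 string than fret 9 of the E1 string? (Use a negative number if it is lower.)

A1 at fret 18 → D#3 (MIDI 51); E1 at fret 9 → C#2 (MIDI 37).
51 − 37 = 14, so the two pitches are 14 semitones apart.

14 semitones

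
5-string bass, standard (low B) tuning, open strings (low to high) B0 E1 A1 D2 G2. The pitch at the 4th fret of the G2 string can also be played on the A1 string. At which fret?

14

Fret 4 on G2 is MIDI 43 + 4 = 47 (B2). On the A1 string (open MIDI 33), that pitch is 47 − 33 = fret 14.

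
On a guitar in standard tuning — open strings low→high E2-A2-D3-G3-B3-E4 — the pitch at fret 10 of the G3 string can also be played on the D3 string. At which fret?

Fret 10 on G3 is MIDI 55 + 10 = 65 (F4). On the D3 string (open MIDI 50), that pitch is 65 − 50 = fret 15.

15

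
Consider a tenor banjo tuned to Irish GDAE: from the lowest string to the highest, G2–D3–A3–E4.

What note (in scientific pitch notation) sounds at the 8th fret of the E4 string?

C5

E4 is MIDI 64. Adding 8 gives 72, which is C5.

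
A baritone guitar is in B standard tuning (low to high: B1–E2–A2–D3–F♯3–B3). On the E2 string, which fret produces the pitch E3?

E3 is 12 semitones above the open E2 (E–F–F#–G–…–D–D#–E), so it sits at fret 12.

12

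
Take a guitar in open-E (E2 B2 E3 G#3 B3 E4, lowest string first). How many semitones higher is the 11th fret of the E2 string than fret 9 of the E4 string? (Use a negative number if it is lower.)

E2 at fret 11 → D#3 (MIDI 51); E4 at fret 9 → C#5 (MIDI 73).
51 − 73 = -22, so the two pitches are 22 semitones apart.

-22 semitones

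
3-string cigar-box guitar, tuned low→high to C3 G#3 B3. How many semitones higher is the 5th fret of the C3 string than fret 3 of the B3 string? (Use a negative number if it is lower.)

C3 at fret 5 → F3 (MIDI 53); B3 at fret 3 → D4 (MIDI 62).
53 − 62 = -9, so the two pitches are 9 semitones apart.

-9 semitones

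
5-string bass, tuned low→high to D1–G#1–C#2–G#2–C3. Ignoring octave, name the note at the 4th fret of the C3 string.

E

C3 is MIDI 48. Adding 4 gives 52; 52 mod 12 = 4, i.e. E.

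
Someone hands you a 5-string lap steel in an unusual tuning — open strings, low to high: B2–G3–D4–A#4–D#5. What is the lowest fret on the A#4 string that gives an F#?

From A#4, count semitones up the chromatic scale until reaching F#: A#–B–C–C#–D–D#–E–F–F# — 8 steps.

8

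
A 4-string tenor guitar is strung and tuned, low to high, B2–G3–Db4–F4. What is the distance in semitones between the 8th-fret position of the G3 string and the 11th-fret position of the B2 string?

5 semitones

G3 at fret 8 → Eb4 (MIDI 63); B2 at fret 11 → Bb3 (MIDI 58).
63 − 58 = 5, so the two pitches are 5 semitones apart, with Eb4 the higher.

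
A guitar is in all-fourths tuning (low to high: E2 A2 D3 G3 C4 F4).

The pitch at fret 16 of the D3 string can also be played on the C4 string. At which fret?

D3 at fret 16 is D3 + 16 semitones = F#4.
The open C4 string is 10 semitones above the open D3, so the same pitch on the C4 string lies at fret 16 − 10 = 6.

6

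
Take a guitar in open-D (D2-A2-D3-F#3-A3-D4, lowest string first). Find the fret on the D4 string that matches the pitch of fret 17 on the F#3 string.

9

Fret 17 on F#3 is MIDI 54 + 17 = 71 (B4). On the D4 string (open MIDI 62), that pitch is 71 − 62 = fret 9.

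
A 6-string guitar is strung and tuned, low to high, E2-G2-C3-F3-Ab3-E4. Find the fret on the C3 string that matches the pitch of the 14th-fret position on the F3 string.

19

F3 at fret 14 is F3 + 14 semitones = G4.
The open C3 string is 5 semitones below the open F3, so the same pitch on the C3 string lies at fret 14 + 5 = 19.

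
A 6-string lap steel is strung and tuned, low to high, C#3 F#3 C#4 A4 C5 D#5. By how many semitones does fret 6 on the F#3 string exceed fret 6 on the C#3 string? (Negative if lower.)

5 semitones

F#3 at fret 6 → C4 (MIDI 60); C#3 at fret 6 → G3 (MIDI 55).
60 − 55 = 5, so the two pitches are 5 semitones apart.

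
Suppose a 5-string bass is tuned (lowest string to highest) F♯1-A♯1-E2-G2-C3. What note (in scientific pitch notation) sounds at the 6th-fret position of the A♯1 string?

Each fret is one semitone, so A♯1 + 6 = E2.

E2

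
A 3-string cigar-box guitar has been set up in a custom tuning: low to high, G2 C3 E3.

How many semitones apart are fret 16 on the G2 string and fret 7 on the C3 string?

4 semitones

G2 at fret 16 → B3 (MIDI 59); C3 at fret 7 → G3 (MIDI 55).
59 − 55 = 4, so the two pitches are 4 semitones apart, with B3 the higher.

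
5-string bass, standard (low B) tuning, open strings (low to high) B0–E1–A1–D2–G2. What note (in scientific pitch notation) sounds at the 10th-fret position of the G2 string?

The open G2 string plus 10 semitones: G–G#–A–A#–…–D#–E–F.
The walk passes from B into C once, so the octave number goes from 2 to 3.

F3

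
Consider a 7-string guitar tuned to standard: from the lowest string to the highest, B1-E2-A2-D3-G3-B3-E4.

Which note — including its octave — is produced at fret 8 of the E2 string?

C3

E2 is MIDI 40. Adding 8 gives 48, which is C3.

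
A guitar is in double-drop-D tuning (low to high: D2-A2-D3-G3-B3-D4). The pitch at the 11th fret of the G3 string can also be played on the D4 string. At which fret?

4

G3 at fret 11 is G3 + 11 semitones = F♯4.
The open D4 string is 7 semitones above the open G3, so the same pitch on the D4 string lies at fret 11 − 7 = 4.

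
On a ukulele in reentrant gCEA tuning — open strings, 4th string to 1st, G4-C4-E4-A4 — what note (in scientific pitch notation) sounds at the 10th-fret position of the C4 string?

A#4

The open C4 string plus 10 semitones: C–C#–D–D#–…–G#–A–A#.
No B→C boundary is crossed, so the octave stays at 4.
(Equivalently spelled Bb4.)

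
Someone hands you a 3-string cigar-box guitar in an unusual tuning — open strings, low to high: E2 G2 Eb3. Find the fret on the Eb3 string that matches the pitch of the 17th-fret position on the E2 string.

E2 at fret 17 is E2 + 17 semitones = A3.
The open Eb3 string is 11 semitones above the open E2, so the same pitch on the Eb3 string lies at fret 17 − 11 = 6.

6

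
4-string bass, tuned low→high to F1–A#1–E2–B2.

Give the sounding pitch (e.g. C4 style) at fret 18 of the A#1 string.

The open A#1 string plus 18 semitones: A#–B–C–C#–…–D–D#–E.
The walk passes from B into C 2 times, so the octave number goes from 1 to 3.

E3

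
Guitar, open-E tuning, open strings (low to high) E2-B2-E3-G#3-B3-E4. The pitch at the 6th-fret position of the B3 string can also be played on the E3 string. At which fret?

13

B3 at fret 6 is B3 + 6 semitones = F4.
The open E3 string is 7 semitones below the open B3, so the same pitch on the E3 string lies at fret 6 + 7 = 13.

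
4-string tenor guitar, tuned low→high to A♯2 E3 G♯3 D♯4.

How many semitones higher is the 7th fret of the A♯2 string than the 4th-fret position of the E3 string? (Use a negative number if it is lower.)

-3 semitones

A♯2 at fret 7 → F3 (MIDI 53); E3 at fret 4 → G♯3 (MIDI 56).
53 − 56 = -3, so the two pitches are 3 semitones apart.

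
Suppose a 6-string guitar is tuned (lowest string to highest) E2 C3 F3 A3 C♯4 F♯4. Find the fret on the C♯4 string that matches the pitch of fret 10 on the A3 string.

6

A3 at fret 10 is A3 + 10 semitones = G4.
The open C♯4 string is 4 semitones above the open A3, so the same pitch on the C♯4 string lies at fret 10 − 4 = 6.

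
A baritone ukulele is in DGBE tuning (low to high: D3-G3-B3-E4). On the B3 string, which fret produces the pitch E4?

E4 is 5 semitones above the open B3 (B–C–C#–D–D#–E), so it sits at fret 5.

5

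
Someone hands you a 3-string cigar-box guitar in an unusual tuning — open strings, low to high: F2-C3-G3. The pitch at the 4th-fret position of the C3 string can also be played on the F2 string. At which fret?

Fret 4 on C3 is MIDI 48 + 4 = 52 (E3). On the F2 string (open MIDI 41), that pitch is 52 − 41 = fret 11.

11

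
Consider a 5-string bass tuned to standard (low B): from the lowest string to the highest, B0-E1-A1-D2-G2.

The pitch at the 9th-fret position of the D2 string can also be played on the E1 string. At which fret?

D2 at fret 9 is D2 + 9 semitones = B2.
The open E1 string is 10 semitones below the open D2, so the same pitch on the E1 string lies at fret 9 + 10 = 19.

19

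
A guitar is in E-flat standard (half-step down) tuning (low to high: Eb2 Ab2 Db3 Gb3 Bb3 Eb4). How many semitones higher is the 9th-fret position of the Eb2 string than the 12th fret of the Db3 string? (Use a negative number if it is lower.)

-13 semitones

Eb2 at fret 9 → C3 (MIDI 48); Db3 at fret 12 → Db4 (MIDI 61).
48 − 61 = -13, so the two pitches are 13 semitones apart.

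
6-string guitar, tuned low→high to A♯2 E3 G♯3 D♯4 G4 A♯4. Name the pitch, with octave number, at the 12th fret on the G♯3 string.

G♯4

Each fret is one semitone, so G♯3 + 12 = G♯4.
(Equivalently spelled A♭4.)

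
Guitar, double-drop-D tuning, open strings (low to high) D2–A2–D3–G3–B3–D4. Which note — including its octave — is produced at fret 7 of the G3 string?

G3 is MIDI 55. Adding 7 gives 62, which is D4.

D4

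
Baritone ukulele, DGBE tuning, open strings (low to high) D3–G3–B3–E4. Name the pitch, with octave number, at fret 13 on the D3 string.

Each fret is one semitone, so D3 + 13 = D♯4.

D♯4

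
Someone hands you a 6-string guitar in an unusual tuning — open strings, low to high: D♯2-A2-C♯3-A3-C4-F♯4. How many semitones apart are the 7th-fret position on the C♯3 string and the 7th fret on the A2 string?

C♯3 at fret 7 → G♯3 (MIDI 56); A2 at fret 7 → E3 (MIDI 52).
56 − 52 = 4, so the two pitches are 4 semitones apart, with G♯3 the higher.

4 semitones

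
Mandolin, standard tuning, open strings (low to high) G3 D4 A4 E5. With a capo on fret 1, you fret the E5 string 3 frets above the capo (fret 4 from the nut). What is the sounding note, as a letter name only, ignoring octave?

The capo raises the open E5 by 1 semitone to F5; fretting 3 more gives E5 + 1 + 3 = E5 + 4 semitones, landing on G#.
(Also written Ab.)

G#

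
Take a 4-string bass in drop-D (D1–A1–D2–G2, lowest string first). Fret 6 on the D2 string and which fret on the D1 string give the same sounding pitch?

18

Fret 6 on D2 is MIDI 38 + 6 = 44 (G#2). On the D1 string (open MIDI 26), that pitch is 44 − 26 = fret 18.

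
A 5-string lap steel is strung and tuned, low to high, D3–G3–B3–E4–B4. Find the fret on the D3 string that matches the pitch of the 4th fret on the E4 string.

Fret 4 on E4 is MIDI 64 + 4 = 68 (G♯4). On the D3 string (open MIDI 50), that pitch is 68 − 50 = fret 18.

18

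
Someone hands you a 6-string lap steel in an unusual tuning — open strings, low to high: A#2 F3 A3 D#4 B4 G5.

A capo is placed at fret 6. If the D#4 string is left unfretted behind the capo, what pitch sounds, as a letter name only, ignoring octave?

The capo raises the open D#4 by 6 semitones to A4; fretting 0 more gives D#4 + 6 + 0 = D#4 + 6 semitones, landing on A.

A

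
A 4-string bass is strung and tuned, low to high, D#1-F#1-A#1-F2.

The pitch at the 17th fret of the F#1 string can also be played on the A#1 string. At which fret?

Fret 17 on F#1 is MIDI 30 + 17 = 47 (B2). On the A#1 string (open MIDI 34), that pitch is 47 − 34 = fret 13.

13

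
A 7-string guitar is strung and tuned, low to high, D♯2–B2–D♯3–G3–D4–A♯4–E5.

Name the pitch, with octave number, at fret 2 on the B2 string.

C♯3

B2 is MIDI 47. Adding 2 gives 49, which is C♯3.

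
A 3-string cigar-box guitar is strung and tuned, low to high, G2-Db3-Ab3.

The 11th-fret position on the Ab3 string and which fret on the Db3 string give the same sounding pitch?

Ab3 at fret 11 is Ab3 + 11 semitones = G4.
The open Db3 string is 7 semitones below the open Ab3, so the same pitch on the Db3 string lies at fret 11 + 7 = 18.

18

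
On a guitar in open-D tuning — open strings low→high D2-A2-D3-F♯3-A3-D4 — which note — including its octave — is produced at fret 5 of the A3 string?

Each fret is one semitone, so A3 + 5 = D4.

D4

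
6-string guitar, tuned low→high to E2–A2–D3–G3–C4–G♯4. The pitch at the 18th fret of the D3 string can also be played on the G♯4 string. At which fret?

0

D3 at fret 18 is D3 + 18 semitones = G♯4.
The open G♯4 string is 18 semitones above the open D3, so the same pitch on the G♯4 string lies at fret 18 − 18 = 0.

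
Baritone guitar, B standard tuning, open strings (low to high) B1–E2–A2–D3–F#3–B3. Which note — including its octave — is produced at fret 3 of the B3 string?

D4

Each fret is one semitone, so B3 + 3 = D4.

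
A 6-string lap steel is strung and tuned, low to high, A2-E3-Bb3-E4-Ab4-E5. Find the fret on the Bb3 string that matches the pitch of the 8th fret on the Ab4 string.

Ab4 at fret 8 is Ab4 + 8 semitones = E5.
The open Bb3 string is 10 semitones below the open Ab4, so the same pitch on the Bb3 string lies at fret 8 + 10 = 18.

18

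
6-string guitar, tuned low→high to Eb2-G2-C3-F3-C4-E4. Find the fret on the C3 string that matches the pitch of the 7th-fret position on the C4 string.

19

Fret 7 on C4 is MIDI 60 + 7 = 67 (G4). On the C3 string (open MIDI 48), that pitch is 67 − 48 = fret 19.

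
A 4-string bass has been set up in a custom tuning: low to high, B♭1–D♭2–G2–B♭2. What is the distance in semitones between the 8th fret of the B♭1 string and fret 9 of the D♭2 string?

B♭1 at fret 8 → G♭2 (MIDI 42); D♭2 at fret 9 → B♭2 (MIDI 46).
42 − 46 = -4, so the two pitches are 4 semitones apart, with B♭2 the higher.

4 semitones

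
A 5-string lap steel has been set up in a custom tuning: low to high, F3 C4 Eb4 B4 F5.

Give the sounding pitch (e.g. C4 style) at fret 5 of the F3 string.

Bb3

The open F3 string plus 5 semitones: F–Gb–G–Ab–A–Bb.
No B→C boundary is crossed, so the octave stays at 3.
(Equivalently spelled A#3.)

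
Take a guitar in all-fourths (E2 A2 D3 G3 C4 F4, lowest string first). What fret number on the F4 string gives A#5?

17

A#5 is 17 semitones above the open F4 (F–F#–G–G#–…–G#–A–A#), so it sits at fret 17.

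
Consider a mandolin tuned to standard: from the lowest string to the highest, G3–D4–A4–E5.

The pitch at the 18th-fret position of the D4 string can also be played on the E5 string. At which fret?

Fret 18 on D4 is MIDI 62 + 18 = 80 (G#5). On the E5 string (open MIDI 76), that pitch is 80 − 76 = fret 4.

4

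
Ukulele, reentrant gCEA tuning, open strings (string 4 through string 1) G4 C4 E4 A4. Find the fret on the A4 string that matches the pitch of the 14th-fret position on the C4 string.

C4 at fret 14 is C4 + 14 semitones = D5.
The open A4 string is 9 semitones above the open C4, so the same pitch on the A4 string lies at fret 14 − 9 = 5.

5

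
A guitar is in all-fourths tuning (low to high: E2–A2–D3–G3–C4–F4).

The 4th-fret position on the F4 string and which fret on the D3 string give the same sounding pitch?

Fret 4 on F4 is MIDI 65 + 4 = 69 (A4). On the D3 string (open MIDI 50), that pitch is 69 − 50 = fret 19.

19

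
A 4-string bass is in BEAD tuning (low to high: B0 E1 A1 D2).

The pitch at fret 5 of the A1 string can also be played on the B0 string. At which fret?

15

A1 at fret 5 is A1 + 5 semitones = D2.
The open B0 string is 10 semitones below the open A1, so the same pitch on the B0 string lies at fret 5 + 10 = 15.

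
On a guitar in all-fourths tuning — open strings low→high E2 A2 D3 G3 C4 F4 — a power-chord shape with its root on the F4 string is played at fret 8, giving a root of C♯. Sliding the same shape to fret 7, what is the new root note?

C

Moving from fret 8 to fret 7 shifts the root by -1 semitone.
C♯ down 1 semitone is C.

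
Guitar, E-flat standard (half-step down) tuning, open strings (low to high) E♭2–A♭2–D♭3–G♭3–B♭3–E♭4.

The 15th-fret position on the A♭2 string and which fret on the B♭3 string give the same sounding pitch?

1

A♭2 at fret 15 is A♭2 + 15 semitones = B3.
The open B♭3 string is 14 semitones above the open A♭2, so the same pitch on the B♭3 string lies at fret 15 − 14 = 1.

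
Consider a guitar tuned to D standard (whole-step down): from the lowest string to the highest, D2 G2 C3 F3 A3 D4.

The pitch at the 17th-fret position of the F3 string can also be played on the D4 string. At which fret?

8

F3 at fret 17 is F3 + 17 semitones = A#4.
The open D4 string is 9 semitones above the open F3, so the same pitch on the D4 string lies at fret 17 − 9 = 8.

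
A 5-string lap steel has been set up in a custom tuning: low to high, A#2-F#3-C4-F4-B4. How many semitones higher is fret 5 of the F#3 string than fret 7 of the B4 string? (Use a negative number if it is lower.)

-19 semitones

F#3 at fret 5 → B3 (MIDI 59); B4 at fret 7 → F#5 (MIDI 78).
59 − 78 = -19, so the two pitches are 19 semitones apart.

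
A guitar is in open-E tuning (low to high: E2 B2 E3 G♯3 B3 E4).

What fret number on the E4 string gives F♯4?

2

F♯4 is 2 semitones above the open E4 (E–F–F#), so it sits at fret 2.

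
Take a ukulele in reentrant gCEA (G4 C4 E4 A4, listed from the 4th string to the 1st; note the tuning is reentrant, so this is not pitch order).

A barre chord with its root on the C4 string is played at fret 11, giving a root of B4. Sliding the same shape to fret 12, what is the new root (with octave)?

C5

Moving from fret 11 to fret 12 shifts the root by 1 semitone.
B4 up 1 semitone is C5.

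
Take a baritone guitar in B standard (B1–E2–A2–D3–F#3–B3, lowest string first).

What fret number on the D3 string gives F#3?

4

F#3 is 4 semitones above the open D3 (D–D#–E–F–F#), so it sits at fret 4.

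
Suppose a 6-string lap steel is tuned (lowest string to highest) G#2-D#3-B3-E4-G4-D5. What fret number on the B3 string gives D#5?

D#5 is 16 semitones above the open B3 (B–C–C#–D–…–C#–D–D#), so it sits at fret 16.

16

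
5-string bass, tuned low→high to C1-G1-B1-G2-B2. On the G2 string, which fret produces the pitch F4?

22

F4 is 22 semitones above the open G2 (G–G#–A–A#–…–D#–E–F), so it sits at fret 22.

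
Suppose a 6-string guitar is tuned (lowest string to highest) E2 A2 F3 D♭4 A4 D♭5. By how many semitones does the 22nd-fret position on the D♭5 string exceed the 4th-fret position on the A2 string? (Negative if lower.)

46 semitones

D♭5 at fret 22 → B6 (MIDI 95); A2 at fret 4 → D♭3 (MIDI 49).
95 − 49 = 46, so the two pitches are 46 semitones apart.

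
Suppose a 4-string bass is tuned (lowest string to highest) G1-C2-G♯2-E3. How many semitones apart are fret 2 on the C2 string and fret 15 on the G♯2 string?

21 semitones

C2 at fret 2 → D2 (MIDI 38); G♯2 at fret 15 → B3 (MIDI 59).
38 − 59 = -21, so the two pitches are 21 semitones apart, with B3 the higher.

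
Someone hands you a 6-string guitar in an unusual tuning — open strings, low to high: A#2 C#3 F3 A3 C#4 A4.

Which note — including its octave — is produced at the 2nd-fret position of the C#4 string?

The open C#4 string plus 2 semitones: C#–D–D#.
No B→C boundary is crossed, so the octave stays at 4.
(Equivalently spelled Eb4.)

D#4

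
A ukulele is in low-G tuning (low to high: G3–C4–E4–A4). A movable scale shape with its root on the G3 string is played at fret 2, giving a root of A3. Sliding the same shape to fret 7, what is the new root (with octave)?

Moving from fret 2 to fret 7 shifts the root by 5 semitones.
A3 up 5 semitones is D4.

D4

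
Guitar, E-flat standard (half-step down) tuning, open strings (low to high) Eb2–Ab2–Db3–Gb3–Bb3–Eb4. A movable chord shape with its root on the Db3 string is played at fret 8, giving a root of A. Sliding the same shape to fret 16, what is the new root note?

Moving from fret 8 to fret 16 shifts the root by 8 semitones.
A up 8 semitones is F.

F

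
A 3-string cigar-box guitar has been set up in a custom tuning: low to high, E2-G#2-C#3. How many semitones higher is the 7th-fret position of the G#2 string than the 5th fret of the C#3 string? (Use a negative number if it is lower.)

G#2 at fret 7 → D#3 (MIDI 51); C#3 at fret 5 → F#3 (MIDI 54).
51 − 54 = -3, so the two pitches are 3 semitones apart.

-3 semitones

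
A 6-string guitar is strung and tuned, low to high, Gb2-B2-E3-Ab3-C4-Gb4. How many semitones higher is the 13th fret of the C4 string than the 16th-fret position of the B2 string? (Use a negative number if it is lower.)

C4 at fret 13 → Db5 (MIDI 73); B2 at fret 16 → Eb4 (MIDI 63).
73 − 63 = 10, so the two pitches are 10 semitones apart.

10 semitones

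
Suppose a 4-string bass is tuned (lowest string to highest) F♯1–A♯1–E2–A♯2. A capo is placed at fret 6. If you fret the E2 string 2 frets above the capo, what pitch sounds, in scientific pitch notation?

C3

The capo raises the open E2 by 6 semitones to A♯2; fretting 2 more gives E2 + 6 + 2 = E2 + 8 semitones = C3.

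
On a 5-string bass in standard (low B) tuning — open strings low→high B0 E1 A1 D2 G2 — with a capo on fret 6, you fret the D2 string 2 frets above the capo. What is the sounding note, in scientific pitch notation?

The capo raises the open D2 by 6 semitones to G♯2; fretting 2 more gives D2 + 6 + 2 = D2 + 8 semitones = A♯2.

A♯2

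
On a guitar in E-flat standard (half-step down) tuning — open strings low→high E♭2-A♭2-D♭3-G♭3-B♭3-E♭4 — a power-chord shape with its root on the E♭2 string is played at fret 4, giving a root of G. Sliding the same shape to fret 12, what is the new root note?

E♭

Moving from fret 4 to fret 12 shifts the root by 8 semitones.
G up 8 semitones is E♭.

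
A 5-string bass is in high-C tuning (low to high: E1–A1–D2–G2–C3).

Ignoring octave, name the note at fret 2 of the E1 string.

Each fret is one semitone, so E1 + 2 = F#.
(Equivalently spelled Gb.)

F#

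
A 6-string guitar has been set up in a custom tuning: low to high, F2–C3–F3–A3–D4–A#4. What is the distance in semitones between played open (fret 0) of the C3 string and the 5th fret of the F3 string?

C3 at fret 0 → C3 (MIDI 48); F3 at fret 5 → A#3 (MIDI 58).
48 − 58 = -10, so the two pitches are 10 semitones apart, with A#3 the higher.

10 semitones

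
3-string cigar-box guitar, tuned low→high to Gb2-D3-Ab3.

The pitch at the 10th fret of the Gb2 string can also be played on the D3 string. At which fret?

Fret 10 on Gb2 is MIDI 42 + 10 = 52 (E3). On the D3 string (open MIDI 50), that pitch is 52 − 50 = fret 2.

2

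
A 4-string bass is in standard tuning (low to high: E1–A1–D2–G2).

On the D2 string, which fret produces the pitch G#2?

G#2 is 6 semitones above the open D2 (D–D#–E–F–F#–G–G#), so it sits at fret 6.

6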